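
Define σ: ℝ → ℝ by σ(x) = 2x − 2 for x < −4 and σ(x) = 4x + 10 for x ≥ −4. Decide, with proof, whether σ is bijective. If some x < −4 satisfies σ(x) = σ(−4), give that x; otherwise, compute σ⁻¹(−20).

Both pieces are strictly increasing (slopes 2 and 4), so each is injective on its own interval.
The left piece maps (−∞, −4) onto (−∞, −10); the right piece maps [−4, ∞) onto [−6, ∞).
The images leave a gap (−10 has no preimage), so σ is not surjective, hence not bijective.
Because the two images are disjoint, no x < −4 has σ(x) = σ(−4), so we compute σ⁻¹(−20): −20 lies in (−∞, −10), so solve 2x − 2 = −20: x = (−20 + 2)/2 = −9.

-9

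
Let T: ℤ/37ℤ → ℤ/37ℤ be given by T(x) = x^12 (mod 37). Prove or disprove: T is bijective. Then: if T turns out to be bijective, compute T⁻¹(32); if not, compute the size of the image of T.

T(3): Repeated squaring mod 37: 3^1 ≡ 3, 3^2 ≡ 3² = 9, 3^4 ≡ 9² = 81 ≡ 7, 3^8 ≡ 7² = 49 ≡ 12. Since 12 = 8 + 4, 3^12 ≡ 12·7: 12·7 = 84 ≡ 10. So 3^12 ≡ 10 (mod 37).
T(4): Repeated squaring mod 37: 4^1 ≡ 4, 4^2 ≡ 4² = 16, 4^4 ≡ 16² = 256 ≡ 34, 4^8 ≡ 34² = 1156 ≡ 9. Since 12 = 8 + 4, 4^12 ≡ 9·34: 9·34 = 306 ≡ 10. So 4^12 ≡ 10 (mod 37).
So T(3) = T(4) = 10 while 3 ≠ 4, thus T is not injective, hence not bijective.
Since T is not bijective, we determine |image(T)|. Computing x^12 mod 37 for each x (by repeated squaring, reducing mod 37 at every step), the values T(0), T(1), …, T(36) are: 0, 1, 26, 10, 10, 10, 1, 10, 1, 26, 1, 1, 26, 10, 1, 26, 26, 26, 10, 10, 26, 26, 26, 1, 10, 26, 1, 1, 26, 1, 10, 1, 10, 10, 10, 26, 1.
The distinct values are {0, 1, 10, 26}; there are 4 of them.

4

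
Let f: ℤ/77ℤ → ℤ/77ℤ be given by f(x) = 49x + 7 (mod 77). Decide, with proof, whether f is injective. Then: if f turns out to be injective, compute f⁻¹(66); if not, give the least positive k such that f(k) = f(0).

11

We have gcd(49, 77) = 7 > 1. Taking a = 0 and b = 11: f(0) = 7 and f(11) = 49·11 + 7 = 546 ≡ 7 (mod 77).
So f(0) = f(11) while 0 ≠ 11, hence f is not injective.
Since f is not injective, we find the least positive k with f(k) = f(0): this means 49k ≡ 0 (mod 77), i.e. 77 ∣ 49k. Since gcd(49, 77) = 7, dividing through by 7 this holds exactly when 11 ∣ 7k, and as gcd(7, 11) = 1, exactly when 11 ∣ k.
The smallest positive such k is 11.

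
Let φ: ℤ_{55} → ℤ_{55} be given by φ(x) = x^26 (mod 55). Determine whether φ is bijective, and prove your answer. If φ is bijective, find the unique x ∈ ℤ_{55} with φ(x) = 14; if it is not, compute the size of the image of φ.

φ(3): Repeated squaring mod 55: 3^1 ≡ 3, 3^2 ≡ 3² = 9, 3^4 ≡ 9² = 81 ≡ 26, 3^8 ≡ 26² = 676 ≡ 16, 3^16 ≡ 16² = 256 ≡ 36. Since 26 = 16 + 8 + 2, 3^26 ≡ 36·16·9: 36·16 = 576 ≡ 26, then 26·9 = 234 ≡ 14. So 3^26 ≡ 14 (mod 55).
φ(8): Repeated squaring mod 55: 8^1 ≡ 8, 8^2 ≡ 8² = 64 ≡ 9, 8^4 ≡ 9² = 81 ≡ 26, 8^8 ≡ 26² = 676 ≡ 16, 8^16 ≡ 16² = 256 ≡ 36. Since 26 = 16 + 8 + 2, 8^26 ≡ 36·16·9: 36·16 = 576 ≡ 26, then 26·9 = 234 ≡ 14. So 8^26 ≡ 14 (mod 55).
So φ(3) = φ(8) = 14 while 3 ≠ 8, therefore φ is not injective, hence not bijective.
Since φ is not bijective, we determine |image(φ)|. Computing x^26 mod 55 for each x (by repeated squaring, reducing mod 55 at every step), the values φ(0), φ(1), …, φ(54) are: 0, 1, 9, 14, 26, 5, 16, 4, 14, 31, 45, 11, 34, 9, 36, 15, 16, 49, 4, 36, 20, 1, 44, 34, 31, 25, 26, 49, 49, 26, 25, 31, 34, 44, 1, 20, 36, 4, 49, 16, 15, 36, 9, 34, 11, 45, 31, 14, 4, 16, 5, 26, 14, 9, 1.
The distinct values are {0, 1, 4, 5, 9, 11, 14, 15, 16, 20, 25, 26, 31, 34, 36, 44, 45, 49}; there are 18 of them.

18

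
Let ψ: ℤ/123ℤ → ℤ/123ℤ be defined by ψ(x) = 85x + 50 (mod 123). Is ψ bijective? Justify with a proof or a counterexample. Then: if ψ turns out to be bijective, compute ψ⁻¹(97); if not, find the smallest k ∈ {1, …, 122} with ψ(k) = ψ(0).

2

Suppose ψ(x_1) = ψ(x_2) in ℤ/123ℤ. Then 85x_1 + 50 ≡ 85x_2 + 50 (mod 123), hence 85(x_1 − x_2) ≡ 0 (mod 123).
Since gcd(85, 123) = 1, 85 is invertible modulo 123, thus x_1 − x_2 ≡ 0 (mod 123), i.e. x_1 = x_2.
We now compute 85⁻¹ mod 123 explicitly. Euclid's algorithm: 123 = 1·85 + 38, 85 = 2·38 + 9, 38 = 4·9 + 2, 9 = 4·2 + 1; back-substituting gives 1 = 55·85 − 38·123, so 85⁻¹ ≡ 55 (mod 123).
Then y ↦ 55(y − 50) is a two-sided inverse to ψ, so every y ∈ ℤ/123ℤ has a preimage.
Thus ψ is bijective.
Since ψ is bijective, we compute ψ⁻¹(97): solve 85x + 50 ≡ 97 (mod 123), i.e. 85x ≡ 47 (mod 123).
Multiplying by 85⁻¹ = 55 gives x ≡ 55·47 = 2585 = 21·123 + 2 ≡ 2 (mod 123).
Check: ψ(2) = 85·2 + 50 = 220 = 1·123 + 97 ≡ 97 (mod 123).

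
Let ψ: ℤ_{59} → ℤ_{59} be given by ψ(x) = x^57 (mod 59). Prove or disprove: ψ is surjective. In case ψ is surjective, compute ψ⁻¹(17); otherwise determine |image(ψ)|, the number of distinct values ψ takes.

7

Since 59 is prime, the nonzero elements of ℤ_{59} form a cyclic group of order 58.
As gcd(57, 58) = 1, raising to the 57th power is a bijection on this group: if a^57 ≡ b^57 then (ab^{−1})^57 = 1, and the only element of order dividing gcd(57, 58) = 1 is 1, so a = b.
With ψ(0) = 0 this makes ψ injective on all of ℤ_{59}, hence bijective (finite equal-size domain and codomain). In particular ψ is surjective.
Since ψ is surjective, we find the preimage of 17. The inverse of x ↦ x^57 on (ℤ_{59})^× is x ↦ x^57, because 57·57 = 3249 = 56·58 + 1 ≡ 1 (mod 58) and x^{58} = 1 for x ≠ 0 (Fermat). So ψ⁻¹(17) = 17^57 mod 59.
Repeated squaring mod 59: 17^1 ≡ 17, 17^2 ≡ 17² = 289 ≡ 53, 17^4 ≡ 53² = 2809 ≡ 36, 17^8 ≡ 36² = 1296 ≡ 57, 17^16 ≡ 57² = 3249 ≡ 4, 17^32 ≡ 4² = 16. Since 57 = 32 + 16 + 8 + 1, 17^57 ≡ 16·4·57·17: 16·4 = 64 ≡ 5, then 5·57 = 285 ≡ 49, then 49·17 = 833 ≡ 7. So 17^57 ≡ 7 (mod 59).
Hence ψ⁻¹(17) = 7.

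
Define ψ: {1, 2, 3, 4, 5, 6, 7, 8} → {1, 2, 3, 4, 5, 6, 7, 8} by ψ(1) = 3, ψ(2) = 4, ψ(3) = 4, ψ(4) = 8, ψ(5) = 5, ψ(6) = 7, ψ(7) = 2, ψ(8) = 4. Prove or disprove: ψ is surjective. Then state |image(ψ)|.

No element maps to 1, so ψ is not surjective.
The image of ψ is {2, 3, 4, 5, 7, 8}, which has 6 elements.

6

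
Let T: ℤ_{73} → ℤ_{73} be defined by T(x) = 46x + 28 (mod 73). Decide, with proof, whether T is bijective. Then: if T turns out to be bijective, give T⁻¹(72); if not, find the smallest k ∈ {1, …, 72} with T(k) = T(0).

By definition, injectivity means: for all x_1, x_2 in the domain, T(x_1) = T(x_2) implies x_1 = x_2.
Suppose T(x_1) = T(x_2) in ℤ_{73}. Then 46x_1 + 28 ≡ 46x_2 + 28 (mod 73), therefore 46(x_1 − x_2) ≡ 0 (mod 73).
Since gcd(46, 73) = 1, 46 is invertible modulo 73, thus x_1 − x_2 ≡ 0 (mod 73), i.e. x_1 = x_2.
We now compute 46⁻¹ mod 73 explicitly. Euclid's algorithm: 73 = 1·46 + 27, 46 = 1·27 + 19, 27 = 1·19 + 8, 19 = 2·8 + 3, 8 = 2·3 + 2, 3 = 1·2 + 1; back-substituting gives 1 = 27·46 − 17·73, so 46⁻¹ ≡ 27 (mod 73).
Then y ↦ 27(y − 28) is a two-sided inverse to T, so every y ∈ ℤ_{73} has a preimage.
Hence T is bijective.
Since T is bijective, we find T⁻¹(72): we need 46x ≡ 72 − 28 ≡ 44 (mod 73). Using 46⁻¹ = 27: x ≡ 27·44 = 1188 = 16·73 + 20, so x = 20.
Check: T(20) = 46·20 + 28 = 948 = 12·73 + 72 ≡ 72 (mod 73).

20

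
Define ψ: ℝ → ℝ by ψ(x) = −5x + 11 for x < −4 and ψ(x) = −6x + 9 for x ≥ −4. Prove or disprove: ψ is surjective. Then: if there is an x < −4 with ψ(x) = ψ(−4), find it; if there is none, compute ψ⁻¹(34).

Both pieces are strictly decreasing (slopes −5 and −6), so each is injective on its own interval.
The left piece maps (−∞, −4) onto (31, ∞); the right piece maps [−4, ∞) onto (−∞, 33].
The union (31, ∞) ∪ (−∞, 33] covers ℝ, so ψ is surjective.
For the follow-up: the images overlap, so an x < −4 with ψ(x) = ψ(−4) exists. ψ(−4) = 33; solving −5x + 11 = 33 for x < −4 gives x = (33 − 11)/(−5) = −22/5.

-22/5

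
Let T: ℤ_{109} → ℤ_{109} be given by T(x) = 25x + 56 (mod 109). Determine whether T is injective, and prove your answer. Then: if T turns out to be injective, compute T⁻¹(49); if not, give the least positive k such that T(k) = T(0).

100

Suppose T(s) = T(t) in ℤ_{109}. Then 25s + 56 ≡ 25t + 56 (mod 109), hence 25(s − t) ≡ 0 (mod 109).
Since gcd(25, 109) = 1, 25 is invertible modulo 109, so s − t ≡ 0 (mod 109), i.e. s = t.
So T is injective.
We now compute 25⁻¹ mod 109 explicitly. Euclid's algorithm: 109 = 4·25 + 9, 25 = 2·9 + 7, 9 = 1·7 + 2, 7 = 3·2 + 1; back-substituting gives 1 = 48·25 − 11·109, so 25⁻¹ ≡ 48 (mod 109).
Since T is injective, we find T⁻¹(49): we need 25x ≡ 49 − 56 ≡ 102 (mod 109). Using 25⁻¹ = 48: x ≡ 48·102 = 4896 = 44·109 + 100, so x = 100.
Check: T(100) = 25·100 + 56 = 2556 = 23·109 + 49 ≡ 49 (mod 109).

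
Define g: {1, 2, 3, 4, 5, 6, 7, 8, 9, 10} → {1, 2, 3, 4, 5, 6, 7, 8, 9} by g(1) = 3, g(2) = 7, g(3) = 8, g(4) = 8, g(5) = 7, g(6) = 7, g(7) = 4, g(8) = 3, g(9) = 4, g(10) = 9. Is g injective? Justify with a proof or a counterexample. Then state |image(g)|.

g(3) = 8 = g(4) with 3 ≠ 4, so g is not injective.
The image of g is {3, 4, 7, 8, 9}, which has 5 elements.

5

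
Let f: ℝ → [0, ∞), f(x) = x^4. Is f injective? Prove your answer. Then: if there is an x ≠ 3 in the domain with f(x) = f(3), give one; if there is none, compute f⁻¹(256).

f(3) = 81 = (−3)^4 = f(−3) (since 4 is even), with 3 ≠ −3. So f is not injective.
For the follow-up, such an x exists: taking x = −3 ∈ ℝ gives f(−3) = 81 = f(3) with −3 ≠ 3.

-3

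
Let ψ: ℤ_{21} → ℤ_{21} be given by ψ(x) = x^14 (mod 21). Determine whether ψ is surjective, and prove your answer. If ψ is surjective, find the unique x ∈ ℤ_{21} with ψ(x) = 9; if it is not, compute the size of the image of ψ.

8

ψ(2): Repeated squaring mod 21: 2^1 ≡ 2, 2^2 ≡ 2² = 4, 2^4 ≡ 4² = 16, 2^8 ≡ 16² = 256 ≡ 4. Since 14 = 8 + 4 + 2, 2^14 ≡ 4·16·4: 4·16 = 64 ≡ 1, then 1·4 = 4. So 2^14 ≡ 4 (mod 21).
ψ(5): Repeated squaring mod 21: 5^1 ≡ 5, 5^2 ≡ 5² = 25 ≡ 4, 5^4 ≡ 4² = 16, 5^8 ≡ 16² = 256 ≡ 4. Since 14 = 8 + 4 + 2, 5^14 ≡ 4·16·4: 4·16 = 64 ≡ 1, then 1·4 = 4. So 5^14 ≡ 4 (mod 21).
So ψ(2) = ψ(5) = 4 while 2 ≠ 5, hence ψ is not injective.
A non-injective map from the 21-element set ℤ_{21} to itself takes at most 20 distinct values, so it cannot be surjective. Thus ψ is not surjective.
Since ψ is not surjective, we determine |image(ψ)|. Computing x^14 mod 21 for each x (by repeated squaring, reducing mod 21 at every step), the values ψ(0), ψ(1), …, ψ(20) are: 0, 1, 4, 9, 16, 4, 15, 7, 1, 18, 16, 16, 18, 1, 7, 15, 4, 16, 9, 4, 1.
The distinct values are {0, 1, 4, 7, 9, 15, 16, 18}; there are 8 of them.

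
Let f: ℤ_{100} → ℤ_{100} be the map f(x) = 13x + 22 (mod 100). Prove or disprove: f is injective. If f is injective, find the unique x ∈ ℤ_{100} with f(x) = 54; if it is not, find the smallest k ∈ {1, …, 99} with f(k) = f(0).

By definition, f is injective if f(a) = f(b) implies a = b.
If f(a) = f(b), then 13a ≡ 13b (mod 100). Because gcd(13, 100) = 1, we may cancel 13 to get a ≡ b (mod 100).
Therefore f is injective.
We now compute 13⁻¹ mod 100 explicitly. Euclid's algorithm: 100 = 7·13 + 9, 13 = 1·9 + 4, 9 = 2·4 + 1; back-substituting gives 1 = 77·13 − 10·100, so 13⁻¹ ≡ 77 (mod 100).
Since f is injective, we compute f⁻¹(54): solve 13x + 22 ≡ 54 (mod 100), i.e. 13x ≡ 32 (mod 100).
Multiplying by 13⁻¹ = 77 gives x ≡ 77·32 = 2464 = 24·100 + 64 ≡ 64 (mod 100).
Check: f(64) = 13·64 + 22 = 854 = 8·100 + 54 ≡ 54 (mod 100).

64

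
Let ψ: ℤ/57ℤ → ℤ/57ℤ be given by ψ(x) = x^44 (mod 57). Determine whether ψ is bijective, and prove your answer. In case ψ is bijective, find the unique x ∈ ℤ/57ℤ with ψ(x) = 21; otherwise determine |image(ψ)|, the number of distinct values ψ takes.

20

ψ(8): Repeated squaring mod 57: 8^1 ≡ 8, 8^2 ≡ 8² = 64 ≡ 7, 8^4 ≡ 7² = 49, 8^8 ≡ 49² = 2401 ≡ 7, 8^16 ≡ 7² = 49, 8^32 ≡ 49² = 2401 ≡ 7. Since 44 = 32 + 8 + 4, 8^44 ≡ 7·7·49: 7·7 = 49, then 49·49 = 2401 ≡ 7. So 8^44 ≡ 7 (mod 57).
ψ(11): Repeated squaring mod 57: 11^1 ≡ 11, 11^2 ≡ 11² = 121 ≡ 7, 11^4 ≡ 7² = 49, 11^8 ≡ 49² = 2401 ≡ 7, 11^16 ≡ 7² = 49, 11^32 ≡ 49² = 2401 ≡ 7. Since 44 = 32 + 8 + 4, 11^44 ≡ 7·7·49: 7·7 = 49, then 49·49 = 2401 ≡ 7. So 11^44 ≡ 7 (mod 57).
So ψ(8) = ψ(11) = 7 while 8 ≠ 11, so ψ is not injective, hence not bijective.
Since ψ is not bijective, we determine |image(ψ)|. Computing x^44 mod 57 for each x (by repeated squaring, reducing mod 57 at every step), the values ψ(0), ψ(1), …, ψ(56) are: 0, 1, 28, 6, 43, 4, 54, 49, 7, 36, 55, 7, 30, 16, 4, 24, 25, 28, 39, 19, 1, 9, 25, 43, 42, 16, 49, 45, 55, 55, 45, 49, 16, 42, 43, 25, 9, 1, 19, 39, 28, 25, 24, 4, 16, 30, 7, 55, 36, 7, 49, 54, 4, 43, 6, 28, 1.
The distinct values are {0, 1, 4, 6, 7, 9, 16, 19, 24, 25, 28, 30, 36, 39, 42, 43, 45, 49, 54, 55}; there are 20 of them.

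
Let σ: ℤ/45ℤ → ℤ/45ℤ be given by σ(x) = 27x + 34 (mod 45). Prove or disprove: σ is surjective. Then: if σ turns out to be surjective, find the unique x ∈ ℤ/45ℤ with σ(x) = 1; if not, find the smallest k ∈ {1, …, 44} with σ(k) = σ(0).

5

Recall: σ is surjective if every y in the codomain equals σ(x) for some x in the domain.
Since gcd(27, 45) = 9, we have 27x ≡ 0 (mod 9) for all x, so σ(x) ≡ 7 (mod 9).
But 0 ≢ 7 (mod 9), so 0 ∈ ℤ/45ℤ has no preimage. So σ is not surjective.
Since σ is not surjective, we find the least positive k with σ(k) = σ(0): this means 27k ≡ 0 (mod 45), i.e. 45 ∣ 27k. Since gcd(27, 45) = 9, dividing through by 9 this holds exactly when 5 ∣ 3k, and as gcd(3, 5) = 1, exactly when 5 ∣ k.
The smallest positive such k is 5.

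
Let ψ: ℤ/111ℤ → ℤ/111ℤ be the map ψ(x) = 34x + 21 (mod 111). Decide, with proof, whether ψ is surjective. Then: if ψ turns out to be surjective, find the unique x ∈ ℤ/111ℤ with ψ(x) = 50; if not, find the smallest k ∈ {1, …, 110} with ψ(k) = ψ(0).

89

Recall that ψ is surjective if every y in the codomain equals ψ(x) for some x in the domain.
Since gcd(34, 111) = 1, 34 is invertible modulo 111. Euclid's algorithm: 111 = 3·34 + 9, 34 = 3·9 + 7, 9 = 1·7 + 2, 7 = 3·2 + 1; back-substituting gives 1 = 49·34 − 15·111, so 34⁻¹ ≡ 49 (mod 111).
For any y ∈ ℤ/111ℤ, x = 49(y − 21) mod 111 satisfies ψ(x) = 34·49(y − 21) + 21 ≡ y (since 34·49 ≡ 1 mod 111). So every y has a preimage.
So ψ is surjective.
Since ψ is surjective, we compute ψ⁻¹(50): solve 34x + 21 ≡ 50 (mod 111), i.e. 34x ≡ 29 (mod 111).
Multiplying by 34⁻¹ = 49 gives x ≡ 49·29 = 1421 = 12·111 + 89 ≡ 89 (mod 111).
Check: ψ(89) = 34·89 + 21 = 3047 = 27·111 + 50 ≡ 50 (mod 111).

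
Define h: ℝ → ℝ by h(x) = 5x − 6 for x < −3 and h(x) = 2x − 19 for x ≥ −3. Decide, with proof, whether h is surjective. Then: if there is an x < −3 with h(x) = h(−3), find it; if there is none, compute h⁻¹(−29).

Both pieces are strictly increasing (slopes 5 and 2), so each is injective on its own interval.
The left piece maps (−∞, −3) onto (−∞, −21); the right piece maps [−3, ∞) onto [−25, ∞).
The union (−∞, −21) ∪ [−25, ∞) covers ℝ, so h is surjective.
For the follow-up: the images overlap, so an x < −3 with h(x) = h(−3) exists. h(−3) = −25; solving 5x − 6 = −25 for x < −3 gives x = (−25 + 6)/5 = −19/5.

-19/5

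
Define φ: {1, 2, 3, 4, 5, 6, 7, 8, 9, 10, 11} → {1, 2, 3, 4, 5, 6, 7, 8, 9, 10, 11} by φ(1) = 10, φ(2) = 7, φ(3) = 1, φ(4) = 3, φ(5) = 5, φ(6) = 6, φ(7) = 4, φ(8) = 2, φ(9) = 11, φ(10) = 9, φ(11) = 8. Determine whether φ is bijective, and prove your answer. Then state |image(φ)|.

The values 10, 7, 1, 3, 5, 6, 4, 2, 11, 9, 8 are a permutation of {1, 2, 3, 4, 5, 6, 7, 8, 9, 10, 11}: each element appears exactly once.
So φ is injective and surjective, hence bijective.
The image of φ is {1, 2, 3, 4, 5, 6, 7, 8, 9, 10, 11}, which has 11 elements.

11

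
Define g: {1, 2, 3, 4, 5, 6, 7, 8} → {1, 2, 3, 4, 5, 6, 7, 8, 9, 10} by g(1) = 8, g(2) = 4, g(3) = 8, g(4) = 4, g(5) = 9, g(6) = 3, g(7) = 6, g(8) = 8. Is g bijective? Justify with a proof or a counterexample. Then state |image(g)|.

5

g(1) = 8 = g(3) with 1 ≠ 3, so g is not injective, hence not bijective.
The image of g is {3, 4, 6, 8, 9}, which has 5 elements.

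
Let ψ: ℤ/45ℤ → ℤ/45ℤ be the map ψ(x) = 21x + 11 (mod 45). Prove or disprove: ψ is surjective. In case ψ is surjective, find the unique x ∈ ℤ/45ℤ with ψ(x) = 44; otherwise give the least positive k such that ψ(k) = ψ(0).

15

Recall that ψ is surjective if every y in the codomain equals ψ(x) for some x in the domain.
Since gcd(21, 45) = 3, we have 21x ≡ 0 (mod 3) for all x, so ψ(x) ≡ 2 (mod 3).
But 0 ≢ 2 (mod 3), so 0 ∈ ℤ/45ℤ has no preimage. Thus ψ is not surjective.
Since ψ is not surjective, we find the least positive k with ψ(k) = ψ(0): this means 21k ≡ 0 (mod 45), i.e. 45 ∣ 21k. Since gcd(21, 45) = 3, dividing through by 3 this holds exactly when 15 ∣ 7k, and as gcd(7, 15) = 1, exactly when 15 ∣ k.
The smallest positive such k is 15.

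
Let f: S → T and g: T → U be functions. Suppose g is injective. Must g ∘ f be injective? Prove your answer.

No. Take S = {1, 2}, T = U = {1, 2, 3}, f(1) = f(2) = 1, and g = identity (injective).
Then (g ∘ f)(1) = (g ∘ f)(2) = 1 with 1 ≠ 2, so g ∘ f is not injective.

not injective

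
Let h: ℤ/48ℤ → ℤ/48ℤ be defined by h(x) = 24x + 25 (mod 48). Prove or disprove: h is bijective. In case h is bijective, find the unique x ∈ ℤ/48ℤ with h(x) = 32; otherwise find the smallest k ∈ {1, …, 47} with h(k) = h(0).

2

Recall that h is injective when h(s) = h(t) forces s = t.
We have gcd(24, 48) = 24 > 1. Taking s = 0 and t = 2: h(0) = 25 and h(2) = 24·2 + 25 = 73 ≡ 25 (mod 48).
So h(0) = h(2) while 0 ≠ 2, hence h is not injective, hence not bijective.
Since h is not bijective, we find the least positive k with h(k) = h(0): this means 24k ≡ 0 (mod 48), i.e. 48 ∣ 24k. Since gcd(24, 48) = 24, dividing through by 24 this holds exactly when 2 ∣ k.
The smallest positive such k is 2.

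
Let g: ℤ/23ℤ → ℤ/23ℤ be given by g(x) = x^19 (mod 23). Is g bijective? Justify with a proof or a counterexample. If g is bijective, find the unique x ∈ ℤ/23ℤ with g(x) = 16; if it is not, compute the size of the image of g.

18

Since 23 is prime, the nonzero elements of ℤ/23ℤ form a cyclic group of order 22.
As gcd(19, 22) = 1, raising to the 19th power is a bijection on this group: if s^19 ≡ t^19 then (st^{−1})^19 = 1, and the only element of order dividing gcd(19, 22) = 1 is 1, so s = t.
With g(0) = 0 this makes g injective on all of ℤ/23ℤ, hence bijective (finite equal-size domain and codomain). In particular g is bijective.
Since g is bijective, we find the preimage of 16. The inverse of x ↦ x^19 on (ℤ/23ℤ)^× is x ↦ x^7, because 19·7 = 133 = 6·22 + 1 ≡ 1 (mod 22) and x^{22} = 1 for x ≠ 0 (Fermat). So g⁻¹(16) = 16^7 mod 23.
Repeated squaring mod 23: 16^1 ≡ 16, 16^2 ≡ 16² = 256 ≡ 3, 16^4 ≡ 3² = 9. Since 7 = 4 + 2 + 1, 16^7 ≡ 9·3·16: 9·3 = 27 ≡ 4, then 4·16 = 64 ≡ 18. So 16^7 ≡ 18 (mod 23).
Hence g⁻¹(16) = 18.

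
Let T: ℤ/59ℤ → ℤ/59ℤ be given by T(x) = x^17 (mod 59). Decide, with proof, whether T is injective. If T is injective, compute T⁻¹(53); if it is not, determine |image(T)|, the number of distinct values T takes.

Since 59 is prime, the nonzero elements of ℤ/59ℤ form a cyclic group of order 58.
As gcd(17, 58) = 1, raising to the 17th power is a bijection on this group: if x_1^17 ≡ x_2^17 then (x_1x_2^{−1})^17 = 1, and the only element of order dividing gcd(17, 58) = 1 is 1, so x_1 = x_2.
With T(0) = 0 this makes T injective on all of ℤ/59ℤ, hence bijective (finite equal-size domain and codomain). In particular T is injective.
Since T is injective, we find the preimage of 53. The inverse of x ↦ x^17 on (ℤ/59ℤ)^× is x ↦ x^41, because 17·41 = 697 = 12·58 + 1 ≡ 1 (mod 58) and x^{58} = 1 for x ≠ 0 (Fermat). So T⁻¹(53) = 53^41 mod 59.
Repeated squaring mod 59: 53^1 ≡ 53, 53^2 ≡ 53² = 2809 ≡ 36, 53^4 ≡ 36² = 1296 ≡ 57, 53^8 ≡ 57² = 3249 ≡ 4, 53^16 ≡ 4² = 16, 53^32 ≡ 16² = 256 ≡ 20. Since 41 = 32 + 8 + 1, 53^41 ≡ 20·4·53: 20·4 = 80 ≡ 21, then 21·53 = 1113 ≡ 51. So 53^41 ≡ 51 (mod 59).
Hence T⁻¹(53) = 51.

51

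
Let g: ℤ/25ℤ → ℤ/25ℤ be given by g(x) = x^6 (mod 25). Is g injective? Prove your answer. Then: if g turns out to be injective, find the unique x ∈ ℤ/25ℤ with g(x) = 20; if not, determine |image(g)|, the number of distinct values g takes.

11

g(0) = 0^6 = 0.
g(5): Repeated squaring mod 25: 5^1 ≡ 5, 5^2 ≡ 5² = 25 ≡ 0, 5^4 ≡ 0² = 0. Since 6 = 4 + 2, 5^6 ≡ 0·0: 0·0 = 0. So 5^6 ≡ 0 (mod 25).
So g(0) = g(5) = 0 while 0 ≠ 5, hence g is not injective.
Since g is not injective, we determine |image(g)|. Computing x^6 mod 25 for each x (by repeated squaring, reducing mod 25 at every step), the values g(0), g(1), …, g(24) are: 0, 1, 14, 4, 21, 0, 6, 24, 19, 16, 0, 11, 9, 9, 11, 0, 16, 19, 24, 6, 0, 21, 4, 14, 1.
The distinct values are {0, 1, 4, 6, 9, 11, 14, 16, 19, 21, 24}; there are 11 of them.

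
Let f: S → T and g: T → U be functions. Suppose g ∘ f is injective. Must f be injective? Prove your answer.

injective

Suppose f(a) = f(b). Applying g: (g ∘ f)(a) = (g ∘ f)(b). Since g ∘ f is injective, a = b. So f is injective.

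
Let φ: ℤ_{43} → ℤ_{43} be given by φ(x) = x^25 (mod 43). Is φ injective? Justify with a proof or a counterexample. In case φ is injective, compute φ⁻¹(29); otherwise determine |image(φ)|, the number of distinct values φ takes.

28

Since 43 is prime, the nonzero elements of ℤ_{43} form a cyclic group of order 42.
As gcd(25, 42) = 1, raising to the 25th power is a bijection on this group: if x_1^25 ≡ x_2^25 then (x_1x_2^{−1})^25 = 1, and the only element of order dividing gcd(25, 42) = 1 is 1, so x_1 = x_2.
With φ(0) = 0 this makes φ injective on all of ℤ_{43}, hence bijective (finite equal-size domain and codomain). In particular φ is injective.
Since φ is injective, we find the preimage of 29. The inverse of x ↦ x^25 on (ℤ_{43})^× is x ↦ x^37, because 25·37 = 925 = 22·42 + 1 ≡ 1 (mod 42) and x^{42} = 1 for x ≠ 0 (Fermat). So φ⁻¹(29) = 29^37 mod 43.
Repeated squaring mod 43: 29^1 ≡ 29, 29^2 ≡ 29² = 841 ≡ 24, 29^4 ≡ 24² = 576 ≡ 17, 29^8 ≡ 17² = 289 ≡ 31, 29^16 ≡ 31² = 961 ≡ 15, 29^32 ≡ 15² = 225 ≡ 10. Since 37 = 32 + 4 + 1, 29^37 ≡ 10·17·29: 10·17 = 170 ≡ 41, then 41·29 = 1189 ≡ 28. So 29^37 ≡ 28 (mod 43).
Hence φ⁻¹(29) = 28.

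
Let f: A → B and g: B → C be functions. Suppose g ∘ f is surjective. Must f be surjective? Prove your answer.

not surjective

No. Take A = {1}, B = {1, 2, 3}, C = {1}, f(a) = 1 for every a ∈ A, and g(b) = 1 for every b ∈ B.
Then g ∘ f is surjective onto {1}, but 3 ∈ B has no preimage under f, so f is not surjective.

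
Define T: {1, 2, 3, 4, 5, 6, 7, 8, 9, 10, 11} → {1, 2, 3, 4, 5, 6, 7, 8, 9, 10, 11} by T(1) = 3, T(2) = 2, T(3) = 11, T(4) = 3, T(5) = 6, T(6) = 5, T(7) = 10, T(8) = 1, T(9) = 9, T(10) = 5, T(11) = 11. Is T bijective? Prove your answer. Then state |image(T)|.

8

T(1) = 3 = T(4) with 1 ≠ 4, so T is not injective, hence not bijective.
The image of T is {1, 2, 3, 5, 6, 9, 10, 11}, which has 8 elements.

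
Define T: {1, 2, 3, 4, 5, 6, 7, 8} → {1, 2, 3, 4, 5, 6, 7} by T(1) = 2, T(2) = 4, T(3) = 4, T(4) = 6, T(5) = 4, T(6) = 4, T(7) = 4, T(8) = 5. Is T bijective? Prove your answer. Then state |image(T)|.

4

T(2) = 4 = T(3) with 2 ≠ 3, so T is not injective, hence not bijective.
The image of T is {2, 4, 5, 6}, which has 4 elements.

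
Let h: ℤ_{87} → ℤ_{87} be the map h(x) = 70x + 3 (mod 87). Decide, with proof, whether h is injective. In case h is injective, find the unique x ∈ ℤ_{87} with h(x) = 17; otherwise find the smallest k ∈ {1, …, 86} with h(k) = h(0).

35

Recall: injectivity means: for all s, t in the domain, h(s) = h(t) implies s = t.
If h(s) = h(t), then 70s ≡ 70t (mod 87). Because gcd(70, 87) = 1, we may cancel 70 to get s ≡ t (mod 87).
Therefore h is injective.
We now compute 70⁻¹ mod 87 explicitly. Euclid's algorithm: 87 = 1·70 + 17, 70 = 4·17 + 2, 17 = 8·2 + 1; back-substituting gives 1 = 46·70 − 37·87, so 70⁻¹ ≡ 46 (mod 87).
Since h is injective, we find h⁻¹(17): we need 70x ≡ 17 − 3 ≡ 14 (mod 87). Using 70⁻¹ = 46: x ≡ 46·14 = 644 = 7·87 + 35, so x = 35.
Check: h(35) = 70·35 + 3 = 2453 = 28·87 + 17 ≡ 17 (mod 87).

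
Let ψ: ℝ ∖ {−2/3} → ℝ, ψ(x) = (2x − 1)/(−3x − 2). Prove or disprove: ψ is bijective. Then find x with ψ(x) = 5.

If ψ(x) = −2/3, cross-multiplying gives −3(2x − 1) = 2(−3x − 2), which simplifies to 3 = −4 — false.  So −2/3 has no preimage and ψ is not surjective.
Therefore ψ is not bijective.
Solving ψ(x) = 5: cross-multiplying gives 2x − 1 = 5(−3x − 2), which rearranges to 17x = −9, so x = −9/17.

-9/17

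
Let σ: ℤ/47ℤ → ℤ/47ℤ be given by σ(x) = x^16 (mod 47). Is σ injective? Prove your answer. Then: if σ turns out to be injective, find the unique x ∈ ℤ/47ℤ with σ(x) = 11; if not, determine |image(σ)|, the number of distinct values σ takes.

24

σ(23): Repeated squaring mod 47: 23^1 ≡ 23, 23^2 ≡ 23² = 529 ≡ 12, 23^4 ≡ 12² = 144 ≡ 3, 23^8 ≡ 3² = 9, 23^16 ≡ 9² = 81 ≡ 34. So 23^16 ≡ 34 (mod 47).
σ(24): Repeated squaring mod 47: 24^1 ≡ 24, 24^2 ≡ 24² = 576 ≡ 12, 24^4 ≡ 12² = 144 ≡ 3, 24^8 ≡ 3² = 9, 24^16 ≡ 9² = 81 ≡ 34. So 24^16 ≡ 34 (mod 47).
So σ(23) = σ(24) = 34 while 23 ≠ 24, thus σ is not injective.
Since σ is not injective, we determine |image(σ)|. Computing x^16 mod 47 for each x (by repeated squaring, reducing mod 47 at every step), the values σ(0), σ(1), …, σ(46) are: 0, 1, 18, 32, 42, 17, 12, 21, 4, 37, 24, 3, 28, 6, 2, 27, 25, 16, 8, 36, 9, 14, 7, 34, 34, 7, 14, 9, 36, 8, 16, 25, 27, 2, 6, 28, 3, 24, 37, 4, 21, 12, 17, 42, 32, 18, 1.
The distinct values are {0, 1, 2, 3, 4, 6, 7, 8, 9, 12, 14, 16, 17, 18, 21, 24, 25, 27, 28, 32, 34, 36, 37, 42}; there are 24 of them.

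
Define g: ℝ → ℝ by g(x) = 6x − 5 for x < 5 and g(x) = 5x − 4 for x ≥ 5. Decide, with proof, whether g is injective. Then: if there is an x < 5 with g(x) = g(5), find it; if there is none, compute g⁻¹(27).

Both pieces are strictly increasing (slopes 6 and 5), so each is injective on its own interval.
The left piece maps (−∞, 5) onto (−∞, 25); the right piece maps [5, ∞) onto [21, ∞).
These images overlap. In particular g(5) = 21 (right piece), and solving 6x − 5 = 21 on the left piece gives x = 13/3 < 5.
So g(13/3) = g(5) with 13/3 ≠ 5, and g is not injective. This x = 13/3 is the requested value below 5.

13/3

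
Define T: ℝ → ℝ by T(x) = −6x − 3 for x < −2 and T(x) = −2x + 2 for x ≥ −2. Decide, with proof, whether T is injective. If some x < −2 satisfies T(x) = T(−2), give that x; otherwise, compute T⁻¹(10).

-13/6

Both pieces are strictly decreasing (slopes −6 and −2), so each is injective on its own interval.
The left piece maps (−∞, −2) onto (9, ∞); the right piece maps [−2, ∞) onto (−∞, 6].
These images are disjoint, so no value is attained by both pieces. Therefore T is injective.
Because the two images are disjoint, no x < −2 has T(x) = T(−2), so we compute T⁻¹(10): 10 lies in (9, ∞), so solve −6x − 3 = 10: x = (10 + 3)/(−6) = −13/6.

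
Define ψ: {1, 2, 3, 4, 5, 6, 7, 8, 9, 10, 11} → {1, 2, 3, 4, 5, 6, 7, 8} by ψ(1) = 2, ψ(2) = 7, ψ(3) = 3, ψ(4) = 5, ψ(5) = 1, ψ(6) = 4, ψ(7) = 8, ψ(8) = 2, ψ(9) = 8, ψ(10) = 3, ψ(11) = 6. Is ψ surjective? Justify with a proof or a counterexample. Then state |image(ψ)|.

8

Every element of the codomain has a preimage: 1 = ψ(5), 2 = ψ(1), 3 = ψ(3), 4 = ψ(6), 5 = ψ(4), 6 = ψ(11), 7 = ψ(2), 8 = ψ(7).
Therefore ψ is surjective.
The image of ψ is {1, 2, 3, 4, 5, 6, 7, 8}, which has 8 elements.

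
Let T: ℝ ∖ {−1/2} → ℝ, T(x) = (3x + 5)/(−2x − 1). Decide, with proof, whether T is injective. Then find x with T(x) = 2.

-1

Suppose T(x_1) = T(x_2). Cross-multiplying: (3x_1 + 5)(−2x_2 − 1) = (3x_2 + 5)(−2x_1 − 1).
Expanding both sides and cancelling the symmetric terms leaves 7·(x_1 − x_2) = 0. Since 7 ≠ 0, x_1 = x_2. So T is injective.
Solving T(x) = 2: cross-multiplying gives 3x + 5 = 2(−2x − 1), which rearranges to 7x = −7, so x = −1.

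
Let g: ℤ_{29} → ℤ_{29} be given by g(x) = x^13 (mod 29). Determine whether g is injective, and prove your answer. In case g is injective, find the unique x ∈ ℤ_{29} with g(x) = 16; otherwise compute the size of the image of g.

Since 29 is prime, the nonzero elements of ℤ_{29} form a cyclic group of order 28.
As gcd(13, 28) = 1, raising to the 13th power is a bijection on this group: if x_1^13 ≡ x_2^13 then (x_1x_2^{−1})^13 = 1, and the only element of order dividing gcd(13, 28) = 1 is 1, so x_1 = x_2.
With g(0) = 0 this makes g injective on all of ℤ_{29}, hence bijective (finite equal-size domain and codomain). In particular g is injective.
Since g is injective, we find the preimage of 16. The inverse of x ↦ x^13 on (ℤ_{29})^× is x ↦ x^13, because 13·13 = 169 = 6·28 + 1 ≡ 1 (mod 28) and x^{28} = 1 for x ≠ 0 (Fermat). So g⁻¹(16) = 16^13 mod 29.
Repeated squaring mod 29: 16^1 ≡ 16, 16^2 ≡ 16² = 256 ≡ 24, 16^4 ≡ 24² = 576 ≡ 25, 16^8 ≡ 25² = 625 ≡ 16. Since 13 = 8 + 4 + 1, 16^13 ≡ 16·25·16: 16·25 = 400 ≡ 23, then 23·16 = 368 ≡ 20. So 16^13 ≡ 20 (mod 29).
Hence g⁻¹(16) = 20.

20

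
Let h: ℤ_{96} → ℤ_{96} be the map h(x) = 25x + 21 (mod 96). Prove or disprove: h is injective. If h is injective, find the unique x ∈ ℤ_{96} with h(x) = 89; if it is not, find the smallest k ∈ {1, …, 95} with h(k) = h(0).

68

If h(a) = h(b), then 25a ≡ 25b (mod 96). Because gcd(25, 96) = 1, we may cancel 25 to get a ≡ b (mod 96).
Hence h is injective.
We now compute 25⁻¹ mod 96 explicitly. Euclid's algorithm: 96 = 3·25 + 21, 25 = 1·21 + 4, 21 = 5·4 + 1; back-substituting gives 1 = 73·25 − 19·96, so 25⁻¹ ≡ 73 (mod 96).
Since h is injective, we compute h⁻¹(89): solve 25x + 21 ≡ 89 (mod 96), i.e. 25x ≡ 68 (mod 96).
Multiplying by 25⁻¹ = 73 gives x ≡ 73·68 = 4964 = 51·96 + 68 ≡ 68 (mod 96).
Check: h(68) = 25·68 + 21 = 1721 = 17·96 + 89 ≡ 89 (mod 96).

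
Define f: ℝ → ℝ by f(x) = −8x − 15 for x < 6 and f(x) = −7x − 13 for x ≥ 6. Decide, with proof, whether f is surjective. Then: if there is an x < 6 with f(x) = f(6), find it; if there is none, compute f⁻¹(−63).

Both pieces are strictly decreasing (slopes −8 and −7), so each is injective on its own interval.
The left piece maps (−∞, 6) onto (−63, ∞); the right piece maps [6, ∞) onto (−∞, −55].
The union (−63, ∞) ∪ (−∞, −55] covers ℝ, so f is surjective.
For the follow-up: the images overlap, so an x < 6 with f(x) = f(6) exists. f(6) = −55; solving −8x − 15 = −55 for x < 6 gives x = (−55 + 15)/(−8) = 5.

5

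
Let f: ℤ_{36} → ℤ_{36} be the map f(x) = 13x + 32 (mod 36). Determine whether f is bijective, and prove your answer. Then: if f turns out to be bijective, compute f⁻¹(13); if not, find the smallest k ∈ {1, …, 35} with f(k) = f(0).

Suppose f(a) = f(b) in ℤ_{36}. Then 13a + 32 ≡ 13b + 32 (mod 36), hence 13(a − b) ≡ 0 (mod 36).
Since gcd(13, 36) = 1, 13 is invertible modulo 36, hence a − b ≡ 0 (mod 36), i.e. a = b.
We now compute 13⁻¹ mod 36 explicitly. Euclid's algorithm: 36 = 2·13 + 10, 13 = 1·10 + 3, 10 = 3·3 + 1; back-substituting gives 1 = 25·13 − 9·36, so 13⁻¹ ≡ 25 (mod 36).
Then y ↦ 25(y − 32) is a two-sided inverse to f, so every y ∈ ℤ_{36} has a preimage.
So f is bijective.
Since f is bijective, we find f⁻¹(13): we need 13x ≡ 13 − 32 ≡ 17 (mod 36). Using 13⁻¹ = 25: x ≡ 25·17 = 425 = 11·36 + 29, so x = 29.
Check: f(29) = 13·29 + 32 = 409 = 11·36 + 13 ≡ 13 (mod 36).

29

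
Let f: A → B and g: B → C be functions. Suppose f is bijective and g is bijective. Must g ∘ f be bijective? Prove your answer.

bijective

Injectivity: if g(f(u)) = g(f(v)) then f(u) = f(v) (g injective) so u = v (f injective).
Surjectivity: for c ∈ C pick b with g(b) = c, then a with f(a) = b; then (g ∘ f)(a) = c.
So g ∘ f is bijective.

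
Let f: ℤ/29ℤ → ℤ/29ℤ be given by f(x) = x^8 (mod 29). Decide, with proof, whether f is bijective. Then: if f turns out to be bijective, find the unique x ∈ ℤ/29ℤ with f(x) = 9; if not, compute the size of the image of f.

f(2): Repeated squaring mod 29: 2^1 ≡ 2, 2^2 ≡ 2² = 4, 2^4 ≡ 4² = 16, 2^8 ≡ 16² = 256 ≡ 24. So 2^8 ≡ 24 (mod 29).
f(5): Repeated squaring mod 29: 5^1 ≡ 5, 5^2 ≡ 5² = 25, 5^4 ≡ 25² = 625 ≡ 16, 5^8 ≡ 16² = 256 ≡ 24. So 5^8 ≡ 24 (mod 29).
So f(2) = f(5) = 24 while 2 ≠ 5, hence f is not injective, hence not bijective.
Since f is not bijective, we determine |image(f)|. Computing x^8 mod 29 for each x (by repeated squaring, reducing mod 29 at every step), the values f(0), f(1), …, f(28) are: 0, 1, 24, 7, 25, 24, 23, 7, 20, 20, 25, 16, 1, 16, 23, 23, 16, 1, 16, 25, 20, 20, 7, 23, 24, 25, 7, 24, 1.
The distinct values are {0, 1, 7, 16, 20, 23, 24, 25}; there are 8 of them.

8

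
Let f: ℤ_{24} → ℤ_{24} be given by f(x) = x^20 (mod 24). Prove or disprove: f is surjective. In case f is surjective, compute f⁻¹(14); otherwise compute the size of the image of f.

f(2): Repeated squaring mod 24: 2^1 ≡ 2, 2^2 ≡ 2² = 4, 2^4 ≡ 4² = 16, 2^8 ≡ 16² = 256 ≡ 16, 2^16 ≡ 16² = 256 ≡ 16. Since 20 = 16 + 4, 2^20 ≡ 16·16: 16·16 = 256 ≡ 16. So 2^20 ≡ 16 (mod 24).
f(4): Repeated squaring mod 24: 4^1 ≡ 4, 4^2 ≡ 4² = 16, 4^4 ≡ 16² = 256 ≡ 16, 4^8 ≡ 16² = 256 ≡ 16, 4^16 ≡ 16² = 256 ≡ 16. Since 20 = 16 + 4, 4^20 ≡ 16·16: 16·16 = 256 ≡ 16. So 4^20 ≡ 16 (mod 24).
So f(2) = f(4) = 16 while 2 ≠ 4, therefore f is not injective.
A non-injective map from the 24-element set ℤ_{24} to itself takes at most 23 distinct values, so it cannot be surjective. Therefore f is not surjective.
Since f is not surjective, we determine |image(f)|. Computing x^20 mod 24 for each x (by repeated squaring, reducing mod 24 at every step), the values f(0), f(1), …, f(23) are: 0, 1, 16, 9, 16, 1, 0, 1, 16, 9, 16, 1, 0, 1, 16, 9, 16, 1, 0, 1, 16, 9, 16, 1.
The distinct values are {0, 1, 9, 16}; there are 4 of them.

4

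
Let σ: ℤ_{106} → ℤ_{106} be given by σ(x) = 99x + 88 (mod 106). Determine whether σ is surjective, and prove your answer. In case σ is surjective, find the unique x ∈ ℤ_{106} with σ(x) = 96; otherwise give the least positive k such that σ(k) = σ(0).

Recall: surjectivity means every element of the codomain has a preimage under σ.
Since gcd(99, 106) = 1, 99 is invertible modulo 106. Euclid's algorithm: 106 = 1·99 + 7, 99 = 14·7 + 1; back-substituting gives 1 = 15·99 − 14·106, so 99⁻¹ ≡ 15 (mod 106).
For any y ∈ ℤ_{106}, x = 15(y − 88) mod 106 satisfies σ(x) = 99·15(y − 88) + 88 ≡ y (since 99·15 ≡ 1 mod 106). So every y has a preimage.
Thus σ is surjective.
Since σ is surjective, we compute σ⁻¹(96): solve 99x + 88 ≡ 96 (mod 106), i.e. 99x ≡ 8 (mod 106).
Multiplying by 99⁻¹ = 15 gives x ≡ 15·8 = 120 = 1·106 + 14 ≡ 14 (mod 106).
Check: σ(14) = 99·14 + 88 = 1474 = 13·106 + 96 ≡ 96 (mod 106).

14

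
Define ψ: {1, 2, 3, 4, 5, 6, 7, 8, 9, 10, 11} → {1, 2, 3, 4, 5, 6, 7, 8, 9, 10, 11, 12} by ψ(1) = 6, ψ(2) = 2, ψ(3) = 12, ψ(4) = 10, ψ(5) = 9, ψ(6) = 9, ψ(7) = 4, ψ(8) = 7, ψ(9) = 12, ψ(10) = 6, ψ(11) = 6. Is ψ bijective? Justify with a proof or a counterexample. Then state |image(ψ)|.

ψ(5) = 9 = ψ(6) with 5 ≠ 6, so ψ is not injective, hence not bijective.
The image of ψ is {2, 4, 6, 7, 9, 10, 12}, which has 7 elements.

7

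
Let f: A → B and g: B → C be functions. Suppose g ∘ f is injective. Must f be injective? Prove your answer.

injective

Suppose f(a) = f(b). Applying g: (g ∘ f)(a) = (g ∘ f)(b). Since g ∘ f is injective, a = b. So f is injective.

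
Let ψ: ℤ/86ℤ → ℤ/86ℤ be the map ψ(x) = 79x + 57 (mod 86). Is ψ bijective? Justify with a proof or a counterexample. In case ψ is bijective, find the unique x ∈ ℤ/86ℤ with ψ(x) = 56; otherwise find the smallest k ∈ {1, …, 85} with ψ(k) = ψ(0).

If ψ(a) = ψ(b), then 79a ≡ 79b (mod 86). Because gcd(79, 86) = 1, we may cancel 79 to get a ≡ b (mod 86).
We now compute 79⁻¹ mod 86 explicitly. Euclid's algorithm: 86 = 1·79 + 7, 79 = 11·7 + 2, 7 = 3·2 + 1; back-substituting gives 1 = 49·79 − 45·86, so 79⁻¹ ≡ 49 (mod 86).
For any y ∈ ℤ/86ℤ, x = 49(y − 57) mod 86 satisfies ψ(x) = 79·49(y − 57) + 57 ≡ y (since 79·49 ≡ 1 mod 86). So every y has a preimage.
So ψ is bijective.
Since ψ is bijective, we compute ψ⁻¹(56): solve 79x + 57 ≡ 56 (mod 86), i.e. 79x ≡ 85 (mod 86).
Multiplying by 79⁻¹ = 49 gives x ≡ 49·85 = 4165 = 48·86 + 37 ≡ 37 (mod 86).
Check: ψ(37) = 79·37 + 57 = 2980 = 34·86 + 56 ≡ 56 (mod 86).

37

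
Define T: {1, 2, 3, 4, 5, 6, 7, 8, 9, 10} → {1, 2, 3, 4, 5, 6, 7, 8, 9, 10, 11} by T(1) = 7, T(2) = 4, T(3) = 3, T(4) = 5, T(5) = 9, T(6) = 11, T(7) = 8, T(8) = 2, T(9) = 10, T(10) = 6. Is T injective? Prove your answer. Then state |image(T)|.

The values T(1), …, T(10) are 7, 4, 3, 5, 9, 11, 8, 2, 10, 6 — all distinct.
So T(a) = T(b) only when a = b, and T is injective.
The image of T is {2, 3, 4, 5, 6, 7, 8, 9, 10, 11}, which has 10 elements.

10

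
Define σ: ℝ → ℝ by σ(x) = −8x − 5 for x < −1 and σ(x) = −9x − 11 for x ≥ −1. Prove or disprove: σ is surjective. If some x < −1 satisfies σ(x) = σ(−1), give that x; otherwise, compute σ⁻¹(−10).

-1/9

Both pieces are strictly decreasing (slopes −8 and −9), so each is injective on its own interval.
The left piece maps (−∞, −1) onto (3, ∞); the right piece maps [−1, ∞) onto (−∞, −2].
The union (3, ∞) ∪ (−∞, −2] omits the interval between 3 and −2; in particular 3 has no preimage. So σ is not surjective.
Because the two images are disjoint, no x < −1 has σ(x) = σ(−1), so we compute σ⁻¹(−10): −10 lies in (−∞, −2], so solve −9x − 11 = −10: x = (−10 + 11)/(−9) = −1/9.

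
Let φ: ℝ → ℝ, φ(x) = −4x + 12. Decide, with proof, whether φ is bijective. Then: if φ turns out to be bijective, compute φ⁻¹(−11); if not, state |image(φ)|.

23/4

Suppose φ(s) = φ(t). Then −4s + 12 = −4t + 12, hence −4s = −4t, therefore s = t.
For any y ∈ ℝ, x = (y − 12)/(−4) satisfies φ(x) = y.
Therefore φ is bijective.
Since φ is bijective, we compute φ⁻¹(−11) = (−11 − 12)/(−4) = 23/4.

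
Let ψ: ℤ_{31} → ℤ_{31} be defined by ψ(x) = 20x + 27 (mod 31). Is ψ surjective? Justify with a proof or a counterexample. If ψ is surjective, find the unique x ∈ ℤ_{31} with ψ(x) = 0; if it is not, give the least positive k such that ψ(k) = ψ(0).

Since gcd(20, 31) = 1, 20 is invertible modulo 31. Euclid's algorithm: 31 = 1·20 + 11, 20 = 1·11 + 9, 11 = 1·9 + 2, 9 = 4·2 + 1; back-substituting gives 1 = 14·20 − 9·31, so 20⁻¹ ≡ 14 (mod 31).
For any y ∈ ℤ_{31}, x = 14(y − 27) mod 31 satisfies ψ(x) = 20·14(y − 27) + 27 ≡ y (since 20·14 ≡ 1 mod 31). So every y has a preimage.
Thus ψ is surjective.
Since ψ is surjective, we find ψ⁻¹(0): we need 20x ≡ 0 − 27 ≡ 4 (mod 31). Using 20⁻¹ = 14: x ≡ 14·4 = 56 = 1·31 + 25, so x = 25.
Check: ψ(25) = 20·25 + 27 = 527 = 17·31 + 0 ≡ 0 (mod 31).

25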